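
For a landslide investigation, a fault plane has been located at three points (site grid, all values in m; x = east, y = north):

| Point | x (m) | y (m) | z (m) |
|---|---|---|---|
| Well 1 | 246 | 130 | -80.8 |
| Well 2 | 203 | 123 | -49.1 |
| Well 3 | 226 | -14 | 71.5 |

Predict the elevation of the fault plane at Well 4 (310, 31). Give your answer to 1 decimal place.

Two edge vectors: Well 1→Well 2 = (-43, -7, 31.7), Well 1→Well 3 = (-20, -144, 152.3).
Normal n = (Well 1→Well 2) × (Well 1→Well 3) = (3498.7, 5914.9, 6052).
So ∂z/∂x = −n_x/n_z = −0.57811 and ∂z/∂y = −n_y/n_z = −0.97735.
Intercept c from Well 1: -80.8 + 142.21 + 127.06 = 188.47.
At (310, 31): z = −179.2 − 30.3 + 188.47 = -21.0 m.

-21.0 m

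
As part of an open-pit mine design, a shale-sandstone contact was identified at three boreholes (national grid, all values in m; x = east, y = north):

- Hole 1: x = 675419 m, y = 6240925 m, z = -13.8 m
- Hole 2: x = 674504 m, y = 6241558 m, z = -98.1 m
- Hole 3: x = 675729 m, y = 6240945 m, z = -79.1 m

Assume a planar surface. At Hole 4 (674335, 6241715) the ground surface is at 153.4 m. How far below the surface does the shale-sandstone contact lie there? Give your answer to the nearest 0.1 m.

Two edge vectors: Hole 1→Hole 2 = (-915, 633, -84.3), Hole 1→Hole 3 = (310, 20, -65.3).
Normal n = (Hole 1→Hole 2) × (Hole 1→Hole 3) = (-39648.9, -85882.5, -214530).
So ∂z/∂x = −n_x/n_z = −0.184817508 and ∂z/∂y = −n_y/n_z = −0.400328625.
Intercept c from Hole 1: -13.8 + 124829.26 + 2498420.93 = 2623236.38.
At (674335, 6241715): z_contact = −124628.91 − 2498737.19 + 2623236.38 = -129.72 m.
Depth below ground = 153.4 − (-129.72) = 283.1 m.

283.1 m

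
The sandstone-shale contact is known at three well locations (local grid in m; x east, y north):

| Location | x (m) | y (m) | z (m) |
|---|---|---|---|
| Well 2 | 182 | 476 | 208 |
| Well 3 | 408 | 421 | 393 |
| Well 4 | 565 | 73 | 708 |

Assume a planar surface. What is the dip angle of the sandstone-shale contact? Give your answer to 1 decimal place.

Let the plane be z = a·x + b·y + c.
Well 3−Well 2: 226a − 55b = 185;  Well 4−Well 2: 383a − 403b = 500.
Solving gives a = 0.67209, b = −0.60196.
Gradient magnitude |∇z| = √(a² + b²) = √(0.45170 + 0.36236) = 0.90225.
True dip = arctan(0.90225) = 42.1°, dipping toward NW (azimuth ≈ 312°).

42.1°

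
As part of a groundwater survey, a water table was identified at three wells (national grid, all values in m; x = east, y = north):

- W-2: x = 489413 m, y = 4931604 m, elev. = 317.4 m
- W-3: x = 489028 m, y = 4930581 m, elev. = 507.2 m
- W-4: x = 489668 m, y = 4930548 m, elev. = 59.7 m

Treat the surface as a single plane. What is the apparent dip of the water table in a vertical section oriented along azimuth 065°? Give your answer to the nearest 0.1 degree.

30.9°

Let the plane be z = a·x + b·y + c.
W-3−W-2: −385a − 1023b = 189.8;  W-4−W-2: 255a − 1056b = −257.7.
Solving gives a = −0.69529, b = 0.07614.
Unit vector along 065° is (sin 65°, cos 65°) = (0.9063, 0.4226).
Slope in that direction = a·(0.9063) + b·(0.4226) = −0.59797.
Apparent dip = arctan|0.59797| = 30.9° (true dip is 35.0°, so apparent ≤ true as expected).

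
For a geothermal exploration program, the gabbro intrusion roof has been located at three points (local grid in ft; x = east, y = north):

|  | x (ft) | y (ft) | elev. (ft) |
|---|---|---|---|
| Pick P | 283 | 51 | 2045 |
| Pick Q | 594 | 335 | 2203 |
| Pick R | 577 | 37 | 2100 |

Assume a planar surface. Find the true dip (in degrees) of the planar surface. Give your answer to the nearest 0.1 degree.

Two edge vectors: Pick P→Pick Q = (311, 284, 158), Pick P→Pick R = (294, -14, 55).
Normal n = (Pick P→Pick Q) × (Pick P→Pick R) = (17832, 29347, -87850).
So ∂z/∂x = −n_x/n_z = 0.20298 and ∂z/∂y = −n_y/n_z = 0.33406.
Gradient magnitude |∇z| = √(a² + b²) = √(0.04120 + 0.11159) = 0.39089.
True dip = arctan(0.39089) = 21.4°, dipping toward SSW (azimuth ≈ 211°).

21.4°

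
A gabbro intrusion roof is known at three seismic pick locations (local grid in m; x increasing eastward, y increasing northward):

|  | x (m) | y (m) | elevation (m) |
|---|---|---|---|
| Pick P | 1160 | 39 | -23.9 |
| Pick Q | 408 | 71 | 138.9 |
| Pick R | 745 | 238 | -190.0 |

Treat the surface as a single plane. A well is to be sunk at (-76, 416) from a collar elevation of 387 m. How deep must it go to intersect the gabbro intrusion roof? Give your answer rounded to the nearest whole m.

Two edge vectors: Pick P→Pick Q = (-752, 32, 162.8), Pick P→Pick R = (-415, 199, -166.1).
Normal n = (Pick P→Pick Q) × (Pick P→Pick R) = (-37712.4, -192469.2, -136368).
So ∂z/∂x = −n_x/n_z = −0.27655 and ∂z/∂y = −n_y/n_z = −1.41140.
Intercept c from Pick P: -23.9 + 320.80 + 55.04 = 351.94.
At (-76, 416): z_contact = 21.0 − 587.1 + 351.94 = -214.2 m.
Depth below ground = 387 − (-214.2) = 601 m.

601 m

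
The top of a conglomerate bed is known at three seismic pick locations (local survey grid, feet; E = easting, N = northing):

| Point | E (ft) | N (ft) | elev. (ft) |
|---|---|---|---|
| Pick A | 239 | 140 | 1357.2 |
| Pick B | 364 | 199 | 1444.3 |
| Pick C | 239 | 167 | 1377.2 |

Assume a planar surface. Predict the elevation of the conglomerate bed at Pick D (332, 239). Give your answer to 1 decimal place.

1462.8 ft

Let the plane be z = a·E + b·N + c.
Pick B−Pick A: 125a + 59b = 87.1;  Pick C−Pick A: 0a + 27b = 20.
Solving gives a = 0.34717, b = 0.74074.
Then c = 1357.2 − a·239 − b·140 = 1170.52.
At (332, 239): z = 115.3 + 177.0 + 1170.52 = 1462.8 ft.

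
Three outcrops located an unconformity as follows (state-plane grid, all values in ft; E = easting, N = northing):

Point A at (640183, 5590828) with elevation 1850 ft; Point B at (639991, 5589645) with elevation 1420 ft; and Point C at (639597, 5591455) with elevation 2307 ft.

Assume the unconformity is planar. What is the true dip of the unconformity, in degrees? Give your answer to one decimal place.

Two edge vectors: Point A→Point B = (-192, -1183, -430), Point A→Point C = (-586, 627, 457).
Normal n = (Point A→Point B) × (Point A→Point C) = (-271021, 339724, -813622).
So ∂z/∂E = −n_x/n_z = −0.33310 and ∂z/∂N = −n_y/n_z = 0.41755.
Gradient magnitude |∇z| = √(a² + b²) = √(0.11096 + 0.17434) = 0.53414.
True dip = arctan(0.53414) = 28.1°, dipping toward SE (azimuth ≈ 141°).

28.1°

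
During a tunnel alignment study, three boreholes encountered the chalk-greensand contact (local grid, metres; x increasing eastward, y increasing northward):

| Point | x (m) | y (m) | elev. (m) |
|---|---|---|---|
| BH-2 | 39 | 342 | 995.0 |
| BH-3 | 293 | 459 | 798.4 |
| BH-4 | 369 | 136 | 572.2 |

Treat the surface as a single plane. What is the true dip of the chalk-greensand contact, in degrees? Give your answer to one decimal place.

Let the plane be z = a·x + b·y + c.
BH-3−BH-2: 254a + 117b = −196.6;  BH-4−BH-2: 330a − 206b = −422.8.
Solving gives a = −0.98937, b = 0.46752.
Gradient magnitude |∇z| = √(a² + b²) = √(0.97885 + 0.21857) = 1.09427.
True dip = arctan(1.09427) = 47.6°, dipping toward ESE (azimuth ≈ 115°).

47.6°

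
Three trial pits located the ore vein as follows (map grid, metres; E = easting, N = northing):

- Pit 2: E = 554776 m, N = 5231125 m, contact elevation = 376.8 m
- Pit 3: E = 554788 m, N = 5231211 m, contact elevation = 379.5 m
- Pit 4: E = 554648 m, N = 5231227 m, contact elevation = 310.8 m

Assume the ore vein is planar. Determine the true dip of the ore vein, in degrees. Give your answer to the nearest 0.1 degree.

26.0°

Let the plane be z = a·E + b·N + c.
Pit 3−Pit 2: 12a + 86b = 2.7;  Pit 4−Pit 2: −128a + 102b = −66.
Solving gives a = 0.48654, b = −0.03649.
Gradient magnitude |∇z| = √(a² + b²) = √(0.23672 + 0.00133) = 0.48791.
True dip = arctan(0.48791) = 26.0°, dipping toward W (azimuth ≈ 274°).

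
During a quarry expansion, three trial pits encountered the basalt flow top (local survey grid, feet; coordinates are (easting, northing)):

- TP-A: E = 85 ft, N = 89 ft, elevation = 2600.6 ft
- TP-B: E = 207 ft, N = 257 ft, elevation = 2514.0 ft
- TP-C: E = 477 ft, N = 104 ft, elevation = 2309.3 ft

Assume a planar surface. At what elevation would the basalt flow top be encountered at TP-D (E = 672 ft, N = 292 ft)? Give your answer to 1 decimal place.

Let the plane be z = a·E + b·N + c.
TP-B−TP-A: 122a + 168b = −86.6;  TP-C−TP-A: 392a + 15b = −291.3.
Solving gives a = −0.74406, b = 0.02486.
Then c = 2600.6 − a·85 − b·89 = 2661.63.
At (672, 292): z = −500.0 + 7.3 + 2661.63 = 2168.9 ft.

2168.9 ft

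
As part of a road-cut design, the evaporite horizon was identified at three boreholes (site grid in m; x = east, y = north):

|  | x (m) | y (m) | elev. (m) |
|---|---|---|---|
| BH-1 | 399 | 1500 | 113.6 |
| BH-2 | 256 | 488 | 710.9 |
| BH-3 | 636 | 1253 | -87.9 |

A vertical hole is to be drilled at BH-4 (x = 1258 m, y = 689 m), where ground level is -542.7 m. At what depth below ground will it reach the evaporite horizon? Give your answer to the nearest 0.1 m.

108.5 m

Let the plane be z = a·x + b·y + c.
BH-2−BH-1: −143a − 1012b = 597.3;  BH-3−BH-1: 237a − 247b = −201.5.
Solving gives a = −1.277238, b = −0.409738.
Then c = 113.6 − a·399 − b·1500 = 1237.83.
At (1258, 689): z_contact = −1606.76 − 282.31 + 1237.83 = -651.25 m.
Depth below ground = -542.7 − (-651.25) = 108.5 m.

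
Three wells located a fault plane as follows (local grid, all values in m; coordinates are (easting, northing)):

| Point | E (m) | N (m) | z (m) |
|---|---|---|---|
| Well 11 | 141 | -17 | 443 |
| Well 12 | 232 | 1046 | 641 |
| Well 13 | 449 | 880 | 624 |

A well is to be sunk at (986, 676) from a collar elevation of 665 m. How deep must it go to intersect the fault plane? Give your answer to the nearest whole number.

Let the plane be z = a·E + b·N + c.
Well 12−Well 11: 91a + 1063b = 198;  Well 13−Well 11: 308a + 897b = 181.
Solving gives a = 0.06020, b = 0.18111.
Then c = 443 − a·141 − b·-17 = 437.59.
At (986, 676): z_contact = 59.4 + 122.4 + 437.59 = 619.4 m.
Depth below ground = 665 − 619.4 = 46 m.

46 m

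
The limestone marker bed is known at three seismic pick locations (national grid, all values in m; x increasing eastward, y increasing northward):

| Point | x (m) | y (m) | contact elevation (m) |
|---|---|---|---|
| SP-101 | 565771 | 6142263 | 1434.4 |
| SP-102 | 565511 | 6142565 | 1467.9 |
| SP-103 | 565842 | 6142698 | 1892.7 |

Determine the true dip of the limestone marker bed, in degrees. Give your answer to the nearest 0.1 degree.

Two edge vectors: SP-101→SP-102 = (-260, 302, 33.5), SP-101→SP-103 = (71, 435, 458.3).
Normal n = (SP-101→SP-102) × (SP-101→SP-103) = (123834.1, 121536.5, -134542).
So ∂z/∂x = −n_x/n_z = 0.92041 and ∂z/∂y = −n_y/n_z = 0.90334.
Gradient magnitude |∇z| = √(a² + b²) = √(0.84716 + 0.81601) = 1.28964.
True dip = arctan(1.28964) = 52.2°, dipping toward SW (azimuth ≈ 226°).

52.2°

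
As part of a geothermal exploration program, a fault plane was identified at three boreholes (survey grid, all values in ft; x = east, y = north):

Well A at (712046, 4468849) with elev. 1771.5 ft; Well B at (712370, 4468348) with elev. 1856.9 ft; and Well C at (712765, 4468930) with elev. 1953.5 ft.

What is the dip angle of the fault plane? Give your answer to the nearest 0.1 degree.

Let the plane be z = a·x + b·y + c.
Well B−Well A: 324a − 501b = 85.4;  Well C−Well A: 719a + 81b = 182.
Solving gives a = 0.25384, b = −0.00630.
Gradient magnitude |∇z| = √(a² + b²) = √(0.06443 + 0.00004) = 0.25392.
True dip = arctan(0.25392) = 14.2°, dipping toward W (azimuth ≈ 271°).

14.2°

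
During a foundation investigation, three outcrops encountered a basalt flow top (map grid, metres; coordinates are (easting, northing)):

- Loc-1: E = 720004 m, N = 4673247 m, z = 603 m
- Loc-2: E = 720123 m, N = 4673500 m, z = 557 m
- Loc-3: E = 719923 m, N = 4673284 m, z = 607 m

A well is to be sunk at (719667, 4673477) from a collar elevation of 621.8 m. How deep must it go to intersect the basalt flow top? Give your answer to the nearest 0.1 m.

Two edge vectors: Loc-1→Loc-2 = (119, 253, -46), Loc-1→Loc-3 = (-81, 37, 4).
Normal n = (Loc-1→Loc-2) × (Loc-1→Loc-3) = (2714, 3250, 24896).
So ∂z/∂E = −n_x/n_z = −0.109013496 and ∂z/∂N = −n_y/n_z = −0.130543059.
Intercept c from Loc-1: 603 + 78490.15 + 610059.96 = 689153.11.
At (719667, 4673477): z_contact = −78453.42 − 610089.98 + 689153.11 = 609.71 m.
Depth below ground = 621.8 − 609.71 = 12.1 m.

12.1 m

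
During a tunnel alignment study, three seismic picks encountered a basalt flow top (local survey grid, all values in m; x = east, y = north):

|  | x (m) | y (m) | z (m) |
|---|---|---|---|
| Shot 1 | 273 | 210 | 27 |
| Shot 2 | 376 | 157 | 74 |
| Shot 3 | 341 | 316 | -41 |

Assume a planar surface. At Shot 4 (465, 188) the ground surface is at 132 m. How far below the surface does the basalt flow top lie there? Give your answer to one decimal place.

Two edge vectors: Shot 1→Shot 2 = (103, -53, 47), Shot 1→Shot 3 = (68, 106, -68).
Normal n = (Shot 1→Shot 2) × (Shot 1→Shot 3) = (-1378, 10200, 14522).
So ∂z/∂x = −n_x/n_z = 0.09489 and ∂z/∂y = −n_y/n_z = −0.70238.
Intercept c from Shot 1: 27 − 25.91 + 147.50 = 148.60.
At (465, 188): z_contact = 44.12 − 132.05 + 148.60 = 60.67 m.
Depth below ground = 132 − 60.67 = 71.3 m.

71.3 m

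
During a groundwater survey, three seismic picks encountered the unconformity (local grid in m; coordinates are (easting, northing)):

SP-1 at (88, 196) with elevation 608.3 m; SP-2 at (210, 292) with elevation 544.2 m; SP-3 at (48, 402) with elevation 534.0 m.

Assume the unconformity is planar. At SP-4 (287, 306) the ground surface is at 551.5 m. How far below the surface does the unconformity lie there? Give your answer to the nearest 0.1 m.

29.1 m

Two edge vectors: SP-1→SP-2 = (122, 96, -64.1), SP-1→SP-3 = (-40, 206, -74.3).
Normal n = (SP-1→SP-2) × (SP-1→SP-3) = (6071.8, 11628.6, 28972).
So ∂z/∂E = −n_x/n_z = −0.20957 and ∂z/∂N = −n_y/n_z = −0.40137.
Intercept c from SP-1: 608.3 + 18.44 + 78.67 = 705.41.
At (287, 306): z_contact = −60.15 − 122.82 + 705.41 = 522.44 m.
Depth below ground = 551.5 − 522.44 = 29.1 m.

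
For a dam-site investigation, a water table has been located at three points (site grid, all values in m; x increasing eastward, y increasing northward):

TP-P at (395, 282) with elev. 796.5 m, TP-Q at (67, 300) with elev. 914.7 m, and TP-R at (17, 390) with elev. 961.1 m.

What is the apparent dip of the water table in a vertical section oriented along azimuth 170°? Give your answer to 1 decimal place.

20.8°

Let the plane be z = a·x + b·y + c.
TP-Q−TP-P: −328a + 18b = 118.2;  TP-R−TP-P: −378a + 108b = 164.6.
Solving gives a = −0.34252, b = 0.32527.
Unit vector along 170° is (sin 170°, cos 170°) = (0.1736, -0.9848).
Slope in that direction = a·(0.1736) + b·(-0.9848) = −0.37980.
Apparent dip = arctan|0.37980| = 20.8° (true dip is 25.3°, so apparent ≤ true as expected).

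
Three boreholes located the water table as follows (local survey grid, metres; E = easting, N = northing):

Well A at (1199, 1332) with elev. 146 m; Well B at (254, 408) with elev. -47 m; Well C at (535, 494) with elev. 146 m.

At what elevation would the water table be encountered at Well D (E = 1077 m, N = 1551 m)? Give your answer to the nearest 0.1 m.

Two edge vectors: Well A→Well B = (-945, -924, -193), Well A→Well C = (-664, -838, 0).
Normal n = (Well A→Well B) × (Well A→Well C) = (-161734, 128152, 178374).
So ∂z/∂E = −n_x/n_z = 0.906713 and ∂z/∂N = −n_y/n_z = −0.718446.
Intercept c from Well A: 146 − 1087.15 + 956.97 = 15.82.
At (1077, 1551): z = 976.5 − 1114.3 + 15.82 = -122.0 m.

-122.0 m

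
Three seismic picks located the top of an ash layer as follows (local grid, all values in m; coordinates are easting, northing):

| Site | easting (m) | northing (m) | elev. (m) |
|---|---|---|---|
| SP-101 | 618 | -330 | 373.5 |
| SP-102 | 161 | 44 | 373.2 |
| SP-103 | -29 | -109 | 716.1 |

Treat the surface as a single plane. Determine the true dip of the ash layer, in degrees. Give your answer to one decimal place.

55.2°

Two edge vectors: SP-101→SP-102 = (-457, 374, -0.3), SP-101→SP-103 = (-647, 221, 342.6).
Normal n = (SP-101→SP-102) × (SP-101→SP-103) = (128198.7, 156762.3, 140981).
So ∂z/∂easting = −n_x/n_z = −0.90933 and ∂z/∂northing = −n_y/n_z = −1.11194.
Gradient magnitude |∇z| = √(a² + b²) = √(0.82689 + 1.23641) = 1.43642.
True dip = arctan(1.43642) = 55.2°, dipping toward NE (azimuth ≈ 039°).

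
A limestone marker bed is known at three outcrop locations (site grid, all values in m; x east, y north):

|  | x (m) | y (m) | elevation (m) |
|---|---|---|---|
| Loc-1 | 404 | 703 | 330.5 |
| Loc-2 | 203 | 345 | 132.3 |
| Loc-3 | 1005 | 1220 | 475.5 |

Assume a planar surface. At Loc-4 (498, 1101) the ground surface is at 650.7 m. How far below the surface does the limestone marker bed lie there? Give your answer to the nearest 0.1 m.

Two edge vectors: Loc-1→Loc-2 = (-201, -358, -198.2), Loc-1→Loc-3 = (601, 517, 145).
Normal n = (Loc-1→Loc-2) × (Loc-1→Loc-3) = (50559.4, -89973.2, 111241).
So ∂z/∂x = −n_x/n_z = −0.454503 and ∂z/∂y = −n_y/n_z = 0.808813.
Intercept c from Loc-1: 330.5 + 183.62 − 568.60 = −54.48.
At (498, 1101): z_contact = −226.34 + 890.50 − 54.48 = 609.68 m.
Depth below ground = 650.7 − 609.68 = 41.0 m.

41.0 m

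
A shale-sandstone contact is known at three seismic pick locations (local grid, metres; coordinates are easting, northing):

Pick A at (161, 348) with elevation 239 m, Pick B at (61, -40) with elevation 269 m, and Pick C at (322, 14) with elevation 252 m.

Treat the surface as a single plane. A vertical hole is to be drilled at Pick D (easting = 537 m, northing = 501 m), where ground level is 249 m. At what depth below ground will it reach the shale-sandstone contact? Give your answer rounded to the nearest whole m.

39 m

Let the plane be z = a·easting + b·northing + c.
Pick B−Pick A: −100a − 388b = 30;  Pick C−Pick A: 161a − 334b = 13.
Solving gives a = −0.05190, b = −0.06394.
Then c = 239 − a·161 − b·348 = 269.61.
At (537, 501): z_contact = −27.9 − 32.0 + 269.61 = 209.7 m.
Depth below ground = 249 − 209.7 = 39 m.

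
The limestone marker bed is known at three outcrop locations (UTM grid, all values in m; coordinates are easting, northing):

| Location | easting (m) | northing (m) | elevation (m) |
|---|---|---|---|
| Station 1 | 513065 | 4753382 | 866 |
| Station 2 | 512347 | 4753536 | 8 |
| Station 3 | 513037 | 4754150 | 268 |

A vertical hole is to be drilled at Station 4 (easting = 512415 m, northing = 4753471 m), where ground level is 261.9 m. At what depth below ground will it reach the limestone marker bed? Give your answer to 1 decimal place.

Let the plane be z = a·easting + b·northing + c.
Station 2−Station 1: −718a + 154b = −858;  Station 3−Station 1: −28a + 768b = −598.
Solving gives a = 1.036080364, b = −0.740872070.
Then c = 866 − a·513065 − b·4753382 = 2990937.39.
At (512415, 4753471): z_contact = 530903.12 − 3521713.90 + 2990937.39 = 126.61 m.
Depth below ground = 261.9 − 126.61 = 135.3 m.

135.3 m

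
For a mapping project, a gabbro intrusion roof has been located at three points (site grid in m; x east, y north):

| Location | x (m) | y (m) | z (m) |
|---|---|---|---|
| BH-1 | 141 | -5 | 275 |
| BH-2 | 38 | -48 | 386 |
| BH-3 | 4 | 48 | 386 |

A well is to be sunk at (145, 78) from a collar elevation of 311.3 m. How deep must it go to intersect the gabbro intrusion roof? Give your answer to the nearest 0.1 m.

Two edge vectors: BH-1→BH-2 = (-103, -43, 111), BH-1→BH-3 = (-137, 53, 111).
Normal n = (BH-1→BH-2) × (BH-1→BH-3) = (-10656, -3774, -11350).
So ∂z/∂x = −n_x/n_z = −0.93885 and ∂z/∂y = −n_y/n_z = −0.33251.
Intercept c from BH-1: 275 + 132.38 − 1.66 = 405.72.
At (145, 78): z_contact = −136.13 − 25.94 + 405.72 = 243.65 m.
Depth below ground = 311.3 − 243.65 = 67.7 m.

67.7 m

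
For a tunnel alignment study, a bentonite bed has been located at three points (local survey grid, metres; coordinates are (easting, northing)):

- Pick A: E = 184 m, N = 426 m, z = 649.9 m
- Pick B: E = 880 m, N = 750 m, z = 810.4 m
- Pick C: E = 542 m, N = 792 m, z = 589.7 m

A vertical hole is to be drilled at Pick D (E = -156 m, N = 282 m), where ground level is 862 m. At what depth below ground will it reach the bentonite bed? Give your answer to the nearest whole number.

Let the plane be z = a·E + b·N + c.
Pick B−Pick A: 696a + 324b = 160.5;  Pick C−Pick A: 358a + 366b = −60.2.
Solving gives a = 0.56397, b = −0.71613.
Then c = 649.9 − a·184 − b·426 = 851.20.
At (-156, 282): z_contact = −88.0 − 201.9 + 851.20 = 561.3 m.
Depth below ground = 862 − 561.3 = 301 m.

301 m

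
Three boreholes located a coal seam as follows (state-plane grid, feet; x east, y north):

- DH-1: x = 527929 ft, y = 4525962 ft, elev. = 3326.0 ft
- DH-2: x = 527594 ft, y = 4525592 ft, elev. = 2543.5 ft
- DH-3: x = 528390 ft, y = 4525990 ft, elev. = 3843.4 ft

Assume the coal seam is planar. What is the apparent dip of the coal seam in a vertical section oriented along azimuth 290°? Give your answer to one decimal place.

Two edge vectors: DH-1→DH-2 = (-335, -370, -782.5), DH-1→DH-3 = (461, 28, 517.4).
Normal n = (DH-1→DH-2) × (DH-1→DH-3) = (-169528, -187403.5, 161190).
So ∂z/∂x = −n_x/n_z = 1.05173 and ∂z/∂y = −n_y/n_z = 1.16262.
Unit vector along 290° is (sin 290°, cos 290°) = (-0.9397, 0.3420).
Slope in that direction = a·(-0.9397) + b·(0.3420) = −0.59066.
Apparent dip = arctan|0.59066| = 30.6° (true dip is 57.5°, so apparent ≤ true as expected).

30.6°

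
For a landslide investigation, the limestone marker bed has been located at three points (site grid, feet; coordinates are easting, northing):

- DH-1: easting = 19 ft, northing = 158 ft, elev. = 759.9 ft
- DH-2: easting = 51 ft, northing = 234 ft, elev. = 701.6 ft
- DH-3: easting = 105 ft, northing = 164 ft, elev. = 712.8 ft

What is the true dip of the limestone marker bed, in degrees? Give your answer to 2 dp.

36.92°

Let the plane be z = a·easting + b·northing + c.
DH-2−DH-1: 32a + 76b = −58.3;  DH-3−DH-1: 86a + 6b = −47.1.
Solving gives a = −0.50911, b = −0.55274.
Gradient magnitude |∇z| = √(a² + b²) = √(0.25919 + 0.30552) = 0.75148.
True dip = arctan(0.75148) = 36.92°, dipping toward NE (azimuth ≈ 043°).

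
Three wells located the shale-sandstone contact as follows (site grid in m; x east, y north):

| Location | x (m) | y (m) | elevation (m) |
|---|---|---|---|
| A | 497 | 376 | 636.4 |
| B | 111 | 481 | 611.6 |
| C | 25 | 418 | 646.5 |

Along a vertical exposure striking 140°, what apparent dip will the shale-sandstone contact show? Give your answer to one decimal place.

17.6°

Let the plane be z = a·x + b·y + c.
B−A: −386a + 105b = −24.8;  C−A: −472a + 42b = 10.1.
Solving gives a = −0.06304, b = −0.46792.
Unit vector along 140° is (sin 140°, cos 140°) = (0.6428, -0.7660).
Slope in that direction = a·(0.6428) + b·(-0.7660) = 0.31793.
Apparent dip = arctan|0.31793| = 17.6° (true dip is 25.3°, so apparent ≤ true as expected).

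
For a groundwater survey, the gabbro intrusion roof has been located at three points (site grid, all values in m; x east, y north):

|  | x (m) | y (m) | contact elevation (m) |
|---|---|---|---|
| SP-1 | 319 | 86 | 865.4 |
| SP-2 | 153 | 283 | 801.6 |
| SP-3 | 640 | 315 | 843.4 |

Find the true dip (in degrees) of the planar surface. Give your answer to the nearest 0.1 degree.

Two edge vectors: SP-1→SP-2 = (-166, 197, -63.8), SP-1→SP-3 = (321, 229, -22).
Normal n = (SP-1→SP-2) × (SP-1→SP-3) = (10276.2, -24131.8, -101251).
So ∂z/∂x = −n_x/n_z = 0.10149 and ∂z/∂y = −n_y/n_z = −0.23834.
Gradient magnitude |∇z| = √(a² + b²) = √(0.01030 + 0.05680) = 0.25905.
True dip = arctan(0.25905) = 14.5°, dipping toward NNW (azimuth ≈ 337°).

14.5°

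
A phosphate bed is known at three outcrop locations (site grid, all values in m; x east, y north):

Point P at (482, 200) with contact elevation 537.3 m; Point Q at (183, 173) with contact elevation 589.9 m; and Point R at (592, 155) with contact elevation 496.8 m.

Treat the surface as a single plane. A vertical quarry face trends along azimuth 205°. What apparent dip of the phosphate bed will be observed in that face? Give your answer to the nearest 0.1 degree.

Two edge vectors: Point P→Point Q = (-299, -27, 52.6), Point P→Point R = (110, -45, -40.5).
Normal n = (Point P→Point Q) × (Point P→Point R) = (3460.5, -6323.5, 16425).
So ∂z/∂x = −n_x/n_z = −0.21068 and ∂z/∂y = −n_y/n_z = 0.38499.
Unit vector along 205° is (sin 205°, cos 205°) = (-0.4226, -0.9063).
Slope in that direction = a·(-0.4226) + b·(-0.9063) = −0.25988.
Apparent dip = arctan|0.25988| = 14.6° (true dip is 23.7°, so apparent ≤ true as expected).

14.6°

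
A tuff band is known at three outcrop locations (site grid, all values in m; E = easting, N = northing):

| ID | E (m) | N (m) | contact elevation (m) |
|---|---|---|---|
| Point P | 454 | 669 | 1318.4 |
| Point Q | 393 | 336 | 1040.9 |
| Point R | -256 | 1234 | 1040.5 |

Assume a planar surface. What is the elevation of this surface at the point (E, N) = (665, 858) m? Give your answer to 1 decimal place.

Let the plane be z = a·E + b·N + c.
Point Q−Point P: −61a − 333b = −277.5;  Point R−Point P: −710a + 565b = −277.9.
Solving gives a = 0.920387, b = 0.664734.
Then c = 1318.4 − a·454 − b·669 = 455.84.
At (665, 858): z = 612.1 + 570.3 + 455.84 = 1638.2 m.

1638.2 m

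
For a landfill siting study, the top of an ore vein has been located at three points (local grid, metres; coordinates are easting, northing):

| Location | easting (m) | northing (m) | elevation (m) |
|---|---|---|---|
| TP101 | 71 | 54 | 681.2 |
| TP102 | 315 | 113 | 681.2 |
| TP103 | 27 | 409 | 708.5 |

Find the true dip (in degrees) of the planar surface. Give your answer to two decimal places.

Let the plane be z = a·easting + b·northing + c.
TP102−TP101: 244a + 59b = 0;  TP103−TP101: −44a + 355b = 27.3.
Solving gives a = −0.01805, b = 0.07466.
Gradient magnitude |∇z| = √(a² + b²) = √(0.00033 + 0.00557) = 0.07682.
True dip = arctan(0.07682) = 4.39°, dipping toward SSE (azimuth ≈ 166°).

4.39°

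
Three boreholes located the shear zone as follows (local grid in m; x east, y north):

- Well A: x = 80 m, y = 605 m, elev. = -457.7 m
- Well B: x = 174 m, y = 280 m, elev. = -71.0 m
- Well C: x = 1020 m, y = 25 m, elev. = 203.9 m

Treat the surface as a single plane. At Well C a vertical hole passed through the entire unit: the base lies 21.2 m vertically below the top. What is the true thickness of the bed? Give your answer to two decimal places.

Two edge vectors: Well A→Well B = (94, -325, 386.7), Well A→Well C = (940, -580, 661.6).
Normal n = (Well A→Well B) × (Well A→Well C) = (9266, 301307.6, 250980).
So ∂z/∂x = −n_x/n_z = −0.03692 and ∂z/∂y = −n_y/n_z = −1.20052.
|∇z| = √(a²+b²) = 1.20109, so dip δ = arctan(1.20109) = 50.22°.
True thickness = vertical thickness × cos δ = 21.2 × cos 50.22° = 13.56 m.

13.56 m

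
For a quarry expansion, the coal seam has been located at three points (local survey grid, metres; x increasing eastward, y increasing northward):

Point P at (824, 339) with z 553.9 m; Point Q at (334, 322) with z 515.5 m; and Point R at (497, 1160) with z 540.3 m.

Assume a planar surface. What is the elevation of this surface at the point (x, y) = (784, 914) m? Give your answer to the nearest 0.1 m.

559.1 m

Two edge vectors: Point P→Point Q = (-490, -17, -38.4), Point P→Point R = (-327, 821, -13.6).
Normal n = (Point P→Point Q) × (Point P→Point R) = (31757.6, 5892.8, -407849).
So ∂z/∂x = −n_x/n_z = 0.077866 and ∂z/∂y = −n_y/n_z = 0.014448.
Intercept c from Point P: 553.9 − 64.16 − 4.90 = 484.84.
At (784, 914): z = 61.0 + 13.2 + 484.84 = 559.1 m.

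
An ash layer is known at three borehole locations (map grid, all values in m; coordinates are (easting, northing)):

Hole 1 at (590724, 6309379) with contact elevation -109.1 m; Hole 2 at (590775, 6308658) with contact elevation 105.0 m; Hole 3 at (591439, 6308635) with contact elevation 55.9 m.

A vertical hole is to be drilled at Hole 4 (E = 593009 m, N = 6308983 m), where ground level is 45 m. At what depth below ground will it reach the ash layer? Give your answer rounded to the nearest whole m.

227 m

Two edge vectors: Hole 1→Hole 2 = (51, -721, 214.1), Hole 1→Hole 3 = (715, -744, 165).
Normal n = (Hole 1→Hole 2) × (Hole 1→Hole 3) = (40325.4, 144666.5, 477571).
So ∂z/∂E = −n_x/n_z = −0.08443854 and ∂z/∂N = −n_y/n_z = −0.30292145.
Intercept c from Hole 1: -109.1 + 49879.87 + 1911246.24 = 1961017.01.
At (593009, 6308983): z_contact = −50072.8 − 1911126.3 + 1961017.01 = -182.1 m.
Depth below ground = 45 − (-182.1) = 227 m.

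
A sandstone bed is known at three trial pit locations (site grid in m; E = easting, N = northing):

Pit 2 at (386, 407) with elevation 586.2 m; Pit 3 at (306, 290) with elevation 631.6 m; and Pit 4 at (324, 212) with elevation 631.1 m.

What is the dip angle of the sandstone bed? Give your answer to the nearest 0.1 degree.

23.8°

Let the plane be z = a·E + b·N + c.
Pit 3−Pit 2: −80a − 117b = 45.4;  Pit 4−Pit 2: −62a − 195b = 44.9.
Solving gives a = −0.43131, b = −0.09312.
Gradient magnitude |∇z| = √(a² + b²) = √(0.18603 + 0.00867) = 0.44125.
True dip = arctan(0.44125) = 23.8°, dipping toward ENE (azimuth ≈ 078°).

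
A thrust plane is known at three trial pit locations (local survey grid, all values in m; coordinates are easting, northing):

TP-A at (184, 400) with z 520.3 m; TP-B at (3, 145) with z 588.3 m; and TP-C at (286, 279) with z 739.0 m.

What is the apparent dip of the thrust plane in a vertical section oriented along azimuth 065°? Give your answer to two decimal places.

Two edge vectors: TP-A→TP-B = (-181, -255, 68), TP-A→TP-C = (102, -121, 218.7).
Normal n = (TP-A→TP-B) × (TP-A→TP-C) = (-47540.5, 46520.7, 47911).
So ∂z/∂easting = −n_x/n_z = 0.99227 and ∂z/∂northing = −n_y/n_z = −0.97098.
Unit vector along 065° is (sin 65°, cos 65°) = (0.9063, 0.4226).
Slope in that direction = a·(0.9063) + b·(0.4226) = 0.48894.
Apparent dip = arctan|0.48894| = 26.06° (true dip is 54.2°, so apparent ≤ true as expected).

26.06°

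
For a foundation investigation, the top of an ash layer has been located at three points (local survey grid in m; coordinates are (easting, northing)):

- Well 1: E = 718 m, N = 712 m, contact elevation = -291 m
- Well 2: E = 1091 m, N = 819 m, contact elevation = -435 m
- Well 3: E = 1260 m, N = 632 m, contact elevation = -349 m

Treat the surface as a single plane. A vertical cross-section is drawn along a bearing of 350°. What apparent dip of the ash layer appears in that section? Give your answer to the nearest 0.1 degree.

30.9°

Let the plane be z = a·E + b·N + c.
Well 2−Well 1: 373a + 107b = −144;  Well 3−Well 1: 542a − 80b = −58.
Solving gives a = −0.20181, b = −0.64228.
Unit vector along 350° is (sin 350°, cos 350°) = (-0.1736, 0.9848).
Slope in that direction = a·(-0.1736) + b·(0.9848) = −0.59748.
Apparent dip = arctan|0.59748| = 30.9° (true dip is 34.0°, so apparent ≤ true as expected).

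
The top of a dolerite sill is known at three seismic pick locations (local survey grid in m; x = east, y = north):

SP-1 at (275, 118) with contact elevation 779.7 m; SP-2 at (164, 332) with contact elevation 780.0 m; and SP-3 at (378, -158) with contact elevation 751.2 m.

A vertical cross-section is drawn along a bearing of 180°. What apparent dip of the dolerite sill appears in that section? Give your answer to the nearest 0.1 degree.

Two edge vectors: SP-1→SP-2 = (-111, 214, 0.3), SP-1→SP-3 = (103, -276, -28.5).
Normal n = (SP-1→SP-2) × (SP-1→SP-3) = (-6016.2, -3132.6, 8594).
So ∂z/∂x = −n_x/n_z = 0.70005 and ∂z/∂y = −n_y/n_z = 0.36451.
Unit vector along 180° is (sin 180°, cos 180°) = (0.0000, -1.0000).
Slope in that direction = a·(0.0000) + b·(-1.0000) = −0.36451.
Apparent dip = arctan|0.36451| = 20.0° (true dip is 38.3°, so apparent ≤ true as expected).

20.0°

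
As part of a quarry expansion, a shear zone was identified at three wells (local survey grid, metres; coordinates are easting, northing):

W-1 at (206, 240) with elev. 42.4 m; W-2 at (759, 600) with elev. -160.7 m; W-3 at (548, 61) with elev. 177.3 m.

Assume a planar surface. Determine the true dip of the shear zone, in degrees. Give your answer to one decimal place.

33.1°

Two edge vectors: W-1→W-2 = (553, 360, -203.1), W-1→W-3 = (342, -179, 134.9).
Normal n = (W-1→W-2) × (W-1→W-3) = (12209.1, -144059.9, -222107).
So ∂z/∂easting = −n_x/n_z = 0.05497 and ∂z/∂northing = −n_y/n_z = −0.64861.
Gradient magnitude |∇z| = √(a² + b²) = √(0.00302 + 0.42069) = 0.65093.
True dip = arctan(0.65093) = 33.1°, dipping toward N (azimuth ≈ 355°).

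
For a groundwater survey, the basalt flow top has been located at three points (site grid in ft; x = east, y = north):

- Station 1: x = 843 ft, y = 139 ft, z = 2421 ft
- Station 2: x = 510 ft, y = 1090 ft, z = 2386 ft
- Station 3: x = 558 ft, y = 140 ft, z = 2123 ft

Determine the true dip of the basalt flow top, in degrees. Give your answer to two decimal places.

Two edge vectors: Station 1→Station 2 = (-333, 951, -35), Station 1→Station 3 = (-285, 1, -298).
Normal n = (Station 1→Station 2) × (Station 1→Station 3) = (-283363, -89259, 270702).
So ∂z/∂x = −n_x/n_z = 1.04677 and ∂z/∂y = −n_y/n_z = 0.32973.
Gradient magnitude |∇z| = √(a² + b²) = √(1.09573 + 0.10872) = 1.09748.
True dip = arctan(1.09748) = 47.66°, dipping toward WSW (azimuth ≈ 253°).

47.66°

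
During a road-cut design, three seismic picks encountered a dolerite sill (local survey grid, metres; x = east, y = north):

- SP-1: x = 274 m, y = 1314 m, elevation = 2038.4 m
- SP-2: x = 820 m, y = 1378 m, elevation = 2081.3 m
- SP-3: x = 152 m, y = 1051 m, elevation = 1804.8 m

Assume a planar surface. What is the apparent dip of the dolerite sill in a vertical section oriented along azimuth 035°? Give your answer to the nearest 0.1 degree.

35.8°

Two edge vectors: SP-1→SP-2 = (546, 64, 42.9), SP-1→SP-3 = (-122, -263, -233.6).
Normal n = (SP-1→SP-2) × (SP-1→SP-3) = (-3667.7, 122311.8, -135790).
So ∂z/∂x = −n_x/n_z = −0.02701 and ∂z/∂y = −n_y/n_z = 0.90074.
Unit vector along 035° is (sin 35°, cos 35°) = (0.5736, 0.8192).
Slope in that direction = a·(0.5736) + b·(0.8192) = 0.72235.
Apparent dip = arctan|0.72235| = 35.8° (true dip is 42.0°, so apparent ≤ true as expected).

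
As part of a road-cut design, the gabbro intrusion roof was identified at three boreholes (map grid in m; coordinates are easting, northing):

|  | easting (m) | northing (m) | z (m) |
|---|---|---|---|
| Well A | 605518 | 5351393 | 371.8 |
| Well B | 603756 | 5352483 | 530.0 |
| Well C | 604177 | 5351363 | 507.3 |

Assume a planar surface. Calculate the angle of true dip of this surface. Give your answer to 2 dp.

Two edge vectors: Well A→Well B = (-1762, 1090, 158.2), Well A→Well C = (-1341, -30, 135.5).
Normal n = (Well A→Well B) × (Well A→Well C) = (152441, 26604.8, 1514550).
So ∂z/∂easting = −n_x/n_z = −0.10065 and ∂z/∂northing = −n_y/n_z = −0.01757.
Gradient magnitude |∇z| = √(a² + b²) = √(0.01013 + 0.00031) = 0.10217.
True dip = arctan(0.10217) = 5.83°, dipping toward E (azimuth ≈ 080°).

5.83°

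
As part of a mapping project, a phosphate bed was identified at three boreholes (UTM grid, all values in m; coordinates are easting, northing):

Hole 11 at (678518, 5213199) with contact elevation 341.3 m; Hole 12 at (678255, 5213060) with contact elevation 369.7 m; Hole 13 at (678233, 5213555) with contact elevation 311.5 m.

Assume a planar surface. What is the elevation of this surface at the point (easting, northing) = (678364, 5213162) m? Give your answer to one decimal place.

Let the plane be z = a·easting + b·northing + c.
Hole 12−Hole 11: −263a − 139b = 28.4;  Hole 13−Hole 11: −285a + 356b = −29.8.
Solving gives a = −0.044791846, b = −0.119566506.
Then c = 341.3 − a·678518 − b·5213199 = 654057.37.
At (678364, 5213162): z = −30385.2 − 623319.6 + 654057.37 = 352.6 m.

352.6 m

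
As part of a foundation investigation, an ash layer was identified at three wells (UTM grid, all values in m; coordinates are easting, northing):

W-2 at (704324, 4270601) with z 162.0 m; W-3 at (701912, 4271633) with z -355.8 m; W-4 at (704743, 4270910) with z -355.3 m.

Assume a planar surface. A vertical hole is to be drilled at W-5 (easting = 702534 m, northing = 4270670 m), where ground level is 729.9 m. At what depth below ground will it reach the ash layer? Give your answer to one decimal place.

Two edge vectors: W-2→W-3 = (-2412, 1032, -517.8), W-2→W-4 = (419, 309, -517.3).
Normal n = (W-2→W-3) × (W-2→W-4) = (-373853.4, -1464685.8, -1177716).
So ∂z/∂easting = −n_x/n_z = −0.317439349 and ∂z/∂northing = −n_y/n_z = −1.243666385.
Intercept c from W-2: 162 + 223580.15 + 5311202.91 = 5534945.06.
At (702534, 4270670): z_contact = −223011.94 − 5311288.72 + 5534945.06 = 644.40 m.
Depth below ground = 729.9 − 644.40 = 85.5 m.

85.5 m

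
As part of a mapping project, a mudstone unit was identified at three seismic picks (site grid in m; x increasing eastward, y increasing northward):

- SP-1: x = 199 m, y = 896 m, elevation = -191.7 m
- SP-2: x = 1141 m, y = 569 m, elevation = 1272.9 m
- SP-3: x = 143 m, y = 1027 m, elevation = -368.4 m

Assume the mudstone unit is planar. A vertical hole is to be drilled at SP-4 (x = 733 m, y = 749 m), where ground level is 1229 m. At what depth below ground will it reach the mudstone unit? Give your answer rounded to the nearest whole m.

Let the plane be z = a·x + b·y + c.
SP-2−SP-1: 942a − 327b = 1464.6;  SP-3−SP-1: −56a + 131b = −176.7.
Solving gives a = 1.27587, b = −0.80344.
Then c = -191.7 − a·199 − b·896 = 274.29.
At (733, 749): z_contact = 935.2 − 601.8 + 274.29 = 607.7 m.
Depth below ground = 1229 − 607.7 = 621 m.

621 m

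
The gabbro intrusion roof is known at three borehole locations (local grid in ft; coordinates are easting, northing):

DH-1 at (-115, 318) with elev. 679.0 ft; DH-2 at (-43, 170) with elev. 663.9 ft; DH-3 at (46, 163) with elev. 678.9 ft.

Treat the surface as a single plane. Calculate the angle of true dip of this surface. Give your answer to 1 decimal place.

14.9°

Let the plane be z = a·easting + b·northing + c.
DH-2−DH-1: 72a − 148b = −15.1;  DH-3−DH-1: 161a − 155b = −0.1.
Solving gives a = 0.18359, b = 0.19134.
Gradient magnitude |∇z| = √(a² + b²) = √(0.03370 + 0.03661) = 0.26517.
True dip = arctan(0.26517) = 14.9°, dipping toward SW (azimuth ≈ 224°).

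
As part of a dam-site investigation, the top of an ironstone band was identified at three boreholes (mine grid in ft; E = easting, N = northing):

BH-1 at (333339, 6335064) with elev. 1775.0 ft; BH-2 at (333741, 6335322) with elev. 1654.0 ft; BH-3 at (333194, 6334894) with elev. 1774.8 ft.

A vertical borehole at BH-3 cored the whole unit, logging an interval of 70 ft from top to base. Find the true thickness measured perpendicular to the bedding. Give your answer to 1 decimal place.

52.6 ft

Let the plane be z = a·E + b·N + c.
BH-2−BH-1: 402a + 258b = −121;  BH-3−BH-1: −145a − 170b = −0.2.
Solving gives a = −0.66672, b = 0.56985.
|∇z| = √(a²+b²) = 0.87706, so dip δ = arctan(0.87706) = 41.25°.
True thickness = vertical thickness × cos δ = 70 × cos 41.25° = 52.6 ft.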